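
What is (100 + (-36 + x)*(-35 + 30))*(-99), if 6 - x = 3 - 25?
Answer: -13860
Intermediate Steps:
x = 28 (x = 6 - (3 - 25) = 6 - 1*(-22) = 6 + 22 = 28)
(100 + (-36 + x)*(-35 + 30))*(-99) = (100 + (-36 + 28)*(-35 + 30))*(-99) = (100 - 8*(-5))*(-99) = (100 + 40)*(-99) = 140*(-99) = -13860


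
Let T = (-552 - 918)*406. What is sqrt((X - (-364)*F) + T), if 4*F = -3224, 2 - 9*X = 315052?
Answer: I*sqrt(8326886)/3 ≈ 961.88*I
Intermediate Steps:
X = -315050/9 (X = 2/9 - 1/9*315052 = 2/9 - 315052/9 = -315050/9 ≈ -35006.)
F = -806 (F = (1/4)*(-3224) = -806)
T = -596820 (T = -1470*406 = -596820)
sqrt((X - (-364)*F) + T) = sqrt((-315050/9 - (-364)*(-806)) - 596820) = sqrt((-315050/9 - 1*293384) - 596820) = sqrt((-315050/9 - 293384) - 596820) = sqrt(-2955506/9 - 596820) = sqrt(-8326886/9) = I*sqrt(8326886)/3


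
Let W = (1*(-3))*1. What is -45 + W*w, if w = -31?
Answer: 48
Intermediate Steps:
W = -3 (W = -3*1 = -3)
-45 + W*w = -45 - 3*(-31) = -45 + 93 = 48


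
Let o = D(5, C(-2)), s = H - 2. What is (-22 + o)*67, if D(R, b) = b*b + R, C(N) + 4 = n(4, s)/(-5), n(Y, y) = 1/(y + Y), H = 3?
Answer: -28408/625 ≈ -45.453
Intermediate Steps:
s = 1 (s = 3 - 2 = 1)
n(Y, y) = 1/(Y + y)
C(N) = -101/25 (C(N) = -4 + 1/((4 + 1)*(-5)) = -4 - ⅕/5 = -4 + (⅕)*(-⅕) = -4 - 1/25 = -101/25)
D(R, b) = R + b² (D(R, b) = b² + R = R + b²)
o = 13326/625 (o = 5 + (-101/25)² = 5 + 10201/625 = 13326/625 ≈ 21.322)
(-22 + o)*67 = (-22 + 13326/625)*67 = -424/625*67 = -28408/625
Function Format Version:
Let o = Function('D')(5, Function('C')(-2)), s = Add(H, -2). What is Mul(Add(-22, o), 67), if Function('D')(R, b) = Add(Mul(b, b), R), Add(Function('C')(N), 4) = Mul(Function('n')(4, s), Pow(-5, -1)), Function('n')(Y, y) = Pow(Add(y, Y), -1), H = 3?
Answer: Rational(-28408, 625) ≈ -45.453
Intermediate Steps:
s = 1 (s = Add(3, -2) = 1)
Function('n')(Y, y) = Pow(Add(Y, y), -1)
Function('C')(N) = Rational(-101, 25) (Function('C')(N) = Add(-4, Mul(Pow(Add(4, 1), -1), Pow(-5, -1))) = Add(-4, Mul(Pow(5, -1), Rational(-1, 5))) = Add(-4, Mul(Rational(1, 5), Rational(-1, 5))) = Add(-4, Rational(-1, 25)) = Rational(-101, 25))
Function('D')(R, b) = Add(R, Pow(b, 2)) (Function('D')(R, b) = Add(Pow(b, 2), R) = Add(R, Pow(b, 2)))
o = Rational(13326, 625) (o = Add(5, Pow(Rational(-101, 25), 2)) = Add(5, Rational(10201, 625)) = Rational(13326, 625) ≈ 21.322)
Mul(Add(-22, o), 67) = Mul(Add(-22, Rational(13326, 625)), 67) = Mul(Rational(-424, 625), 67) = Rational(-28408, 625)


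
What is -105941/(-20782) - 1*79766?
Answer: -1657591071/20782 ≈ -79761.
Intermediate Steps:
-105941/(-20782) - 1*79766 = -105941*(-1/20782) - 79766 = 105941/20782 - 79766 = -1657591071/20782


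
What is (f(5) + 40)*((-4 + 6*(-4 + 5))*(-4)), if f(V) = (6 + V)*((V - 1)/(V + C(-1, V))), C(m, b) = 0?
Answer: -1952/5 ≈ -390.40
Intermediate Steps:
f(V) = (-1 + V)*(6 + V)/V (f(V) = (6 + V)*((V - 1)/(V + 0)) = (6 + V)*((-1 + V)/V) = (-1 + V)*(6 + V)/V)
(f(5) + 40)*((-4 + 6*(-4 + 5))*(-4)) = ((5 + 5 - 6/5) + 40)*((-4 + 6*(-4 + 5))*(-4)) = ((5 + 5 - 6*⅕) + 40)*((-4 + 6*1)*(-4)) = ((5 + 5 - 6/5) + 40)*((-4 + 6)*(-4)) = (44/5 + 40)*(2*(-4)) = (244/5)*(-8) = -1952/5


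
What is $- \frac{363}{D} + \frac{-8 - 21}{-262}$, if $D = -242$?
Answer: $\frac{211}{131} \approx 1.6107$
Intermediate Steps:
$- \frac{363}{D} + \frac{-8 - 21}{-262} = - \frac{363}{-242} + \frac{-8 - 21}{-262} = \left(-363\right) \left(- \frac{1}{242}\right) + \left(-8 - 21\right) \left(- \frac{1}{262}\right) = \frac{3}{2} - - \frac{29}{262} = \frac{3}{2} + \frac{29}{262} = \frac{211}{131}$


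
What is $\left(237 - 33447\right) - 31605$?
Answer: $-64815$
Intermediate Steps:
$\left(237 - 33447\right) - 31605 = -33210 - 31605 = -64815$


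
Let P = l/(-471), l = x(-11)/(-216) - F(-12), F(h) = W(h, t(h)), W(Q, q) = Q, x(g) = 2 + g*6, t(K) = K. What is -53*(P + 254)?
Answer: -171178658/12717 ≈ -13461.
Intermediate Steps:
x(g) = 2 + 6*g
F(h) = h
l = 332/27 (l = (2 + 6*(-11))/(-216) - 1*(-12) = (2 - 66)*(-1/216) + 12 = -64*(-1/216) + 12 = 8/27 + 12 = 332/27 ≈ 12.296)
P = -332/12717 (P = (332/27)/(-471) = (332/27)*(-1/471) = -332/12717 ≈ -0.026107)
-53*(P + 254) = -53*(-332/12717 + 254) = -53*3229786/12717 = -171178658/12717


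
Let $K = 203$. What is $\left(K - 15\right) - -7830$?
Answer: $8018$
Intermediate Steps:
$\left(K - 15\right) - -7830 = \left(203 - 15\right) - -7830 = 188 + 7830 = 8018$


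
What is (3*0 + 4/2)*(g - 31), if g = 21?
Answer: -20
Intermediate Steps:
(3*0 + 4/2)*(g - 31) = (3*0 + 4/2)*(21 - 31) = (0 + 4*(1/2))*(-10) = (0 + 2)*(-10) = 2*(-10) = -20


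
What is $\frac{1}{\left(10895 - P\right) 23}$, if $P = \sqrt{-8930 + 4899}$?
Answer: $\frac{10895}{2730216288} + \frac{i \sqrt{4031}}{2730216288} \approx 3.9905 \cdot 10^{-6} + 2.3255 \cdot 10^{-8} i$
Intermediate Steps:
$P = i \sqrt{4031}$ ($P = \sqrt{-4031} = i \sqrt{4031} \approx 63.49 i$)
$\frac{1}{\left(10895 - P\right) 23} = \frac{1}{\left(10895 - i \sqrt{4031}\right) 23} = \frac{1}{250585 - 23 i \sqrt{4031}}$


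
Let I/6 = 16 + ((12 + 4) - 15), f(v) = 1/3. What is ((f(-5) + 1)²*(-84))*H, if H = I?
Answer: -15232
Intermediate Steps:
f(v) = ⅓
I = 102 (I = 6*(16 + ((12 + 4) - 15)) = 6*(16 + (16 - 15)) = 6*(16 + 1) = 6*17 = 102)
H = 102
((f(-5) + 1)²*(-84))*H = ((⅓ + 1)²*(-84))*102 = ((4/3)²*(-84))*102 = ((16/9)*(-84))*102 = -448/3*102 = -15232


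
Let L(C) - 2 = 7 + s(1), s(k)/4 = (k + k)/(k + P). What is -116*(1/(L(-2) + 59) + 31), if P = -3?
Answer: -57565/16 ≈ -3597.8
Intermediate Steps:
s(k) = 8*k/(-3 + k) (s(k) = 4*((k + k)/(k - 3)) = 4*((2*k)/(-3 + k)) = 4*(2*k/(-3 + k)) = 8*k/(-3 + k))
L(C) = 5 (L(C) = 2 + (7 + 8*1/(-3 + 1)) = 2 + (7 + 8*1/(-2)) = 2 + (7 + 8*1*(-½)) = 2 + (7 - 4) = 2 + 3 = 5)
-116*(1/(L(-2) + 59) + 31) = -116*(1/(5 + 59) + 31) = -116*(1/64 + 31) = -116*1985/64 = -57565/16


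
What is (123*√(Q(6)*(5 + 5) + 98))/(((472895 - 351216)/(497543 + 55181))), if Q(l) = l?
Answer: 67985052*√158/121679 ≈ 7023.1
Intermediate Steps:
(123*√(Q(6)*(5 + 5) + 98))/(((472895 - 351216)/(497543 + 55181))) = (123*√(6*(5 + 5) + 98))/(((472895 - 351216)/(497543 + 55181))) = (123*√(6*10 + 98))/((121679/552724)) = (123*√(60 + 98))/((121679*(1/552724))) = (123*√158)/(121679/552724) = (123*√158)*(552724/121679) = 67985052*√158/121679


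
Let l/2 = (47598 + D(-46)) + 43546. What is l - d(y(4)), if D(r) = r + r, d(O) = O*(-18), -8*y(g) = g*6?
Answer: 182050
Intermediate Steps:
y(g) = -3*g/4 (y(g) = -g*6/8 = -3*g/4)
d(O) = -18*O
D(r) = 2*r
l = 182104 (l = 2*((47598 + 2*(-46)) + 43546) = 2*((47598 - 92) + 43546) = 2*(47506 + 43546) = 2*91052 = 182104)
l - d(y(4)) = 182104 - (-18)*(-3/4*4) = 182104 - (-18)*(-3) = 182104 - 1*54 = 182104 - 54 = 182050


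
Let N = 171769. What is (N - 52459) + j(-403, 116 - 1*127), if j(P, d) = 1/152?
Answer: 18135121/152 ≈ 1.1931e+5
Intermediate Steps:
j(P, d) = 1/152
(N - 52459) + j(-403, 116 - 1*127) = (171769 - 52459) + 1/152 = 119310 + 1/152 = 18135121/152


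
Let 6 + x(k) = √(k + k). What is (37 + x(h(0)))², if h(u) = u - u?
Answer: 961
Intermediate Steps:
h(u) = 0
x(k) = -6 + √2*√k (x(k) = -6 + √(k + k) = -6 + √(2*k) = -6 + √2*√k)
(37 + x(h(0)))² = (37 + (-6 + √2*√0))² = (37 + (-6 + √2*0))² = (37 + (-6 + 0))² = (37 - 6)² = 31² = 961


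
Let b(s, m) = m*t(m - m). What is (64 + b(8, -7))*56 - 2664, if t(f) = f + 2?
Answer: 136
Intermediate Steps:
t(f) = 2 + f
b(s, m) = 2*m (b(s, m) = m*(2 + (m - m)) = m*(2 + 0) = m*2 = 2*m)
(64 + b(8, -7))*56 - 2664 = (64 + 2*(-7))*56 - 2664 = (64 - 14)*56 - 2664 = 50*56 - 2664 = 2800 - 2664 = 136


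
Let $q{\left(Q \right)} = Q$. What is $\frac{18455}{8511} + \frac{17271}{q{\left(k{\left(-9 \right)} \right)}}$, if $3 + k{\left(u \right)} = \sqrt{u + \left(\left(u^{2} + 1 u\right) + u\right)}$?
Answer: $\frac{49090102}{42555} + \frac{5757 \sqrt{6}}{5} \approx 3973.9$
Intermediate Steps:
$k{\left(u \right)} = -3 + \sqrt{u^{2} + 3 u}$ ($k{\left(u \right)} = -3 + \sqrt{u + \left(\left(u^{2} + 1 u\right) + u\right)} = -3 + \sqrt{u + \left(\left(u^{2} + u\right) + u\right)} = -3 + \sqrt{u + \left(\left(u + u^{2}\right) + u\right)} = -3 + \sqrt{u + \left(u^{2} + 2 u\right)} = -3 + \sqrt{u^{2} + 3 u}$)
$\frac{18455}{8511} + \frac{17271}{q{\left(k{\left(-9 \right)} \right)}} = \frac{18455}{8511} + \frac{17271}{-3 + \sqrt{- 9 \left(3 - 9\right)}} = 18455 \cdot \frac{1}{8511} + \frac{17271}{-3 + \sqrt{\left(-9\right) \left(-6\right)}} = \frac{18455}{8511} + \frac{17271}{-3 + \sqrt{54}} = \frac{18455}{8511} + \frac{17271}{-3 + 3 \sqrt{6}}$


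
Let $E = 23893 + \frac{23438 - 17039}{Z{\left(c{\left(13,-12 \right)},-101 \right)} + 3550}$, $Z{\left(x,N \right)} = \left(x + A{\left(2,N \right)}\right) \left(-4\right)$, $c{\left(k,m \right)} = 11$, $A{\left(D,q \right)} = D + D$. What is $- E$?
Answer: $- \frac{83392969}{3490} \approx -23895.0$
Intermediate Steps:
$A{\left(D,q \right)} = 2 D$
$Z{\left(x,N \right)} = -16 - 4 x$ ($Z{\left(x,N \right)} = \left(x + 2 \cdot 2\right) \left(-4\right) = \left(x + 4\right) \left(-4\right) = \left(4 + x\right) \left(-4\right) = -16 - 4 x$)
$E = \frac{83392969}{3490}$ ($E = 23893 + \frac{23438 - 17039}{\left(-16 - 44\right) + 3550} = 23893 + \frac{6399}{\left(-16 - 44\right) + 3550} = 23893 + \frac{6399}{-60 + 3550} = 23893 + \frac{6399}{3490} = \frac{83392969}{3490} \approx 23895.0$)
$- E = \left(-1\right) \frac{83392969}{3490} = - \frac{83392969}{3490}$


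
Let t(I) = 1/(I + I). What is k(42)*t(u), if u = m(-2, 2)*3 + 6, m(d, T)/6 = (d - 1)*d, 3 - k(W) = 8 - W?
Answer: 37/228 ≈ 0.16228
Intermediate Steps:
k(W) = -5 + W (k(W) = 3 - (8 - W) = 3 + (-8 + W) = -5 + W)
m(d, T) = 6*d*(-1 + d) (m(d, T) = 6*((d - 1)*d) = 6*((-1 + d)*d) = 6*(d*(-1 + d)) = 6*d*(-1 + d))
u = 114 (u = (6*(-2)*(-1 - 2))*3 + 6 = (6*(-2)*(-3))*3 + 6 = 36*3 + 6 = 108 + 6 = 114)
t(I) = 1/(2*I)
k(42)*t(u) = (-5 + 42)*((½)/114) = 37*((½)*(1/114)) = 37*(1/228) = 37/228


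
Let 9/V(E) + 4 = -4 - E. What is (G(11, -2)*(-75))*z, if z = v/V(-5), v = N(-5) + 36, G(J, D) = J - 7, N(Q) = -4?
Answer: 3200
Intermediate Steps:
V(E) = 9/(-8 - E) (V(E) = 9/(-4 + (-4 - E)) = 9/(-8 - E))
G(J, D) = -7 + J
v = 32 (v = -4 + 36 = 32)
z = -32/3 (z = 32/((-9/(8 - 5))) = 32/((-9/3)) = 32/((-9*⅓)) = 32/(-3) = 32*(-⅓) = -32/3 ≈ -10.667)
(G(11, -2)*(-75))*z = ((-7 + 11)*(-75))*(-32/3) = (4*(-75))*(-32/3) = -300*(-32/3) = 3200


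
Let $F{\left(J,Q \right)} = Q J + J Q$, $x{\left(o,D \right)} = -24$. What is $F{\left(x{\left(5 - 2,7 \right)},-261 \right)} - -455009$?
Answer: $467537$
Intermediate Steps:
$F{\left(J,Q \right)} = 2 J Q$ ($F{\left(J,Q \right)} = J Q + J Q = 2 J Q$)
$F{\left(x{\left(5 - 2,7 \right)},-261 \right)} - -455009 = 2 \left(-24\right) \left(-261\right) - -455009 = 12528 + 455009 = 467537$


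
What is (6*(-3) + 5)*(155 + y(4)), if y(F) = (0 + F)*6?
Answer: -2327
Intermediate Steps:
y(F) = 6*F (y(F) = F*6 = 6*F)
(6*(-3) + 5)*(155 + y(4)) = (6*(-3) + 5)*(155 + 6*4) = (-18 + 5)*(155 + 24) = -13*179 = -2327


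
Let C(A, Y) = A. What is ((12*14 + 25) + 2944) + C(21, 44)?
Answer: 3158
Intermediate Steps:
((12*14 + 25) + 2944) + C(21, 44) = ((12*14 + 25) + 2944) + 21 = ((168 + 25) + 2944) + 21 = (193 + 2944) + 21 = 3137 + 21 = 3158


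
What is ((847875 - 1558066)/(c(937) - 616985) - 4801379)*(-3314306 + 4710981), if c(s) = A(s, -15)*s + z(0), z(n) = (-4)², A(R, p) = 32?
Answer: -112465727694458220/16771 ≈ -6.7060e+12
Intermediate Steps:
z(n) = 16
c(s) = 16 + 32*s (c(s) = 32*s + 16 = 16 + 32*s)
((847875 - 1558066)/(c(937) - 616985) - 4801379)*(-3314306 + 4710981) = ((847875 - 1558066)/((16 + 32*937) - 616985) - 4801379)*(-3314306 + 4710981) = (-710191/((16 + 29984) - 616985) - 4801379)*1396675 = (-710191/(30000 - 616985) - 4801379)*1396675 = (-710191/(-586985) - 4801379)*1396675 = (-710191*(-1/586985) - 4801379)*1396675 = (710191/586985 - 4801379)*1396675 = -2818336742124/586985*1396675 = -112465727694458220/16771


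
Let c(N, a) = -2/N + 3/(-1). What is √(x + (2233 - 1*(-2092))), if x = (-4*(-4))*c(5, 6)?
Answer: √106765/5 ≈ 65.350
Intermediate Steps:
c(N, a) = -3 - 2/N (c(N, a) = -2/N + 3*(-1) = -2/N - 3 = -3 - 2/N)
x = -272/5 (x = (-4*(-4))*(-3 - 2/5) = 16*(-3 - 2*⅕) = 16*(-3 - ⅖) = 16*(-17/5) = -272/5 ≈ -54.400)
√(x + (2233 - 1*(-2092))) = √(-272/5 + (2233 - 1*(-2092))) = √(-272/5 + (2233 + 2092)) = √(-272/5 + 4325) = √(21353/5) = √106765/5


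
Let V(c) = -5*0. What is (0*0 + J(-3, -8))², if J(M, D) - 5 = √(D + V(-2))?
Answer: 17 + 20*I*√2 ≈ 17.0 + 28.284*I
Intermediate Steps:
V(c) = 0
J(M, D) = 5 + √D (J(M, D) = 5 + √(D + 0) = 5 + √D)
(0*0 + J(-3, -8))² = (0*0 + (5 + √(-8)))² = (0 + (5 + 2*I*√2))² = (5 + 2*I*√2)²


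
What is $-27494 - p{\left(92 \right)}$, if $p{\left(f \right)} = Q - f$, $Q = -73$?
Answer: $-27329$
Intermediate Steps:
$p{\left(f \right)} = -73 - f$
$-27494 - p{\left(92 \right)} = -27494 - \left(-73 - 92\right) = -27494 - -165 = -27494 + 165 = -27329$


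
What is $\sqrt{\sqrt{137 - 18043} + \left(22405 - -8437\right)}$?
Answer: $\sqrt{30842 + i \sqrt{17906}} \approx 175.62 + 0.381 i$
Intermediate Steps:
$\sqrt{\sqrt{137 - 18043} + \left(22405 - -8437\right)} = \sqrt{\sqrt{-17906} + \left(22405 + 8437\right)} = \sqrt{i \sqrt{17906} + 30842} = \sqrt{30842 + i \sqrt{17906}}$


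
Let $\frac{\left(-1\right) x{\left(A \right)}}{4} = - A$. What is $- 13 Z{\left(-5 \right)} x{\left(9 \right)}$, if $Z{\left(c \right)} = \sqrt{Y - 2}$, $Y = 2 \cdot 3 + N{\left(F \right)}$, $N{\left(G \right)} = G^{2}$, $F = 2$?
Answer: $- 936 \sqrt{2} \approx -1323.7$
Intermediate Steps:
$x{\left(A \right)} = 4 A$ ($x{\left(A \right)} = - 4 \left(- A\right) = 4 A$)
$Y = 10$ ($Y = 2 \cdot 3 + 2^{2} = 6 + 4 = 10$)
$Z{\left(c \right)} = 2 \sqrt{2}$ ($Z{\left(c \right)} = \sqrt{10 - 2} = \sqrt{8} = 2 \sqrt{2}$)
$- 13 Z{\left(-5 \right)} x{\left(9 \right)} = - 13 \cdot 2 \sqrt{2} \cdot 4 \cdot 9 = - 26 \sqrt{2} \cdot 36 = - 936 \sqrt{2}$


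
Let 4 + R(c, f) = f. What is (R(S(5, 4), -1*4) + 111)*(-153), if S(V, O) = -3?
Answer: -15759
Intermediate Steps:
R(c, f) = -4 + f
(R(S(5, 4), -1*4) + 111)*(-153) = ((-4 - 1*4) + 111)*(-153) = ((-4 - 4) + 111)*(-153) = (-8 + 111)*(-153) = 103*(-153) = -15759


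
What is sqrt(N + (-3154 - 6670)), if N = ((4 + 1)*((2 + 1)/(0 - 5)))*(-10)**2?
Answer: 2*I*sqrt(2531) ≈ 100.62*I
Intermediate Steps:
N = -300 (N = (5*(3/(-5)))*100 = (5*(3*(-1/5)))*100 = (5*(-3/5))*100 = -3*100 = -300)
sqrt(N + (-3154 - 6670)) = sqrt(-300 + (-3154 - 6670)) = sqrt(-300 - 9824) = sqrt(-10124) = 2*I*sqrt(2531)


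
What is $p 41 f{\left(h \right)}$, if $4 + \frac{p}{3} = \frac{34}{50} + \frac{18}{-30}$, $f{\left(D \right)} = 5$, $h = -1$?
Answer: $- \frac{12054}{5} \approx -2410.8$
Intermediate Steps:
$p = - \frac{294}{25}$ ($p = -12 + 3 \left(\frac{34}{50} + \frac{18}{-30}\right) = -12 + 3 \left(34 \cdot \frac{1}{50} + 18 \left(- \frac{1}{30}\right)\right) = -12 + 3 \left(\frac{17}{25} - \frac{3}{5}\right) = -12 + 3 \cdot \frac{2}{25} = -12 + \frac{6}{25} = - \frac{294}{25} \approx -11.76$)
$p 41 f{\left(h \right)} = \left(- \frac{294}{25}\right) 41 \cdot 5 = \left(- \frac{12054}{25}\right) 5 = - \frac{12054}{5}$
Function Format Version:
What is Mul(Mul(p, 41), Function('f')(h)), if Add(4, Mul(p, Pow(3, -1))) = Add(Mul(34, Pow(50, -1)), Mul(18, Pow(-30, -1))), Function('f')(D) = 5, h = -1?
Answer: Rational(-12054, 5) ≈ -2410.8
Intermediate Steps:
p = Rational(-294, 25) (p = Add(-12, Mul(3, Add(Mul(34, Pow(50, -1)), Mul(18, Pow(-30, -1))))) = Add(-12, Mul(3, Add(Mul(34, Rational(1, 50)), Mul(18, Rational(-1, 30))))) = Add(-12, Mul(3, Add(Rational(17, 25), Rational(-3, 5)))) = Add(-12, Mul(3, Rational(2, 25))) = Add(-12, Rational(6, 25)) = Rational(-294, 25) ≈ -11.760)
Mul(Mul(p, 41), Function('f')(h)) = Mul(Mul(Rational(-294, 25), 41), 5) = Mul(Rational(-12054, 25), 5) = Rational(-12054, 5)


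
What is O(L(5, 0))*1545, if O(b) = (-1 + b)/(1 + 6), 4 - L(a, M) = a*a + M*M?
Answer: -33990/7 ≈ -4855.7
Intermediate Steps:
L(a, M) = 4 - M**2 - a**2 (L(a, M) = 4 - (a*a + M*M) = 4 - (a**2 + M**2) = 4 - (M**2 + a**2) = 4 + (-M**2 - a**2) = 4 - M**2 - a**2)
O(b) = -1/7 + b/7 (O(b) = (-1 + b)/7 = (-1 + b)*(1/7) = -1/7 + b/7)
O(L(5, 0))*1545 = (-1/7 + (4 - 1*0**2 - 1*5**2)/7)*1545 = (-1/7 + (4 - 1*0 - 1*25)/7)*1545 = (-1/7 + (4 + 0 - 25)/7)*1545 = (-1/7 + (1/7)*(-21))*1545 = (-1/7 - 3)*1545 = -22/7*1545 = -33990/7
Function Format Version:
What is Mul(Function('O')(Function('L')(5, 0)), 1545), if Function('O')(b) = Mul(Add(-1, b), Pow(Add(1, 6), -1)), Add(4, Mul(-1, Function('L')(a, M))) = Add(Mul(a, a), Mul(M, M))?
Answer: Rational(-33990, 7) ≈ -4855.7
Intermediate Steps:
Function('L')(a, M) = Add(4, Mul(-1, Pow(M, 2)), Mul(-1, Pow(a, 2))) (Function('L')(a, M) = Add(4, Mul(-1, Add(Mul(a, a), Mul(M, M)))) = Add(4, Mul(-1, Add(Pow(a, 2), Pow(M, 2)))) = Add(4, Mul(-1, Add(Pow(M, 2), Pow(a, 2)))) = Add(4, Add(Mul(-1, Pow(M, 2)), Mul(-1, Pow(a, 2)))) = Add(4, Mul(-1, Pow(M, 2)), Mul(-1, Pow(a, 2))))
Function('O')(b) = Add(Rational(-1, 7), Mul(Rational(1, 7), b)) (Function('O')(b) = Mul(Add(-1, b), Pow(7, -1)) = Mul(Add(-1, b), Rational(1, 7)) = Add(Rational(-1, 7), Mul(Rational(1, 7), b)))
Mul(Function('O')(Function('L')(5, 0)), 1545) = Mul(Add(Rational(-1, 7), Mul(Rational(1, 7), Add(4, Mul(-1, Pow(0, 2)), Mul(-1, Pow(5, 2))))), 1545) = Mul(Add(Rational(-1, 7), Mul(Rational(1, 7), Add(4, Mul(-1, 0), Mul(-1, 25)))), 1545) = Mul(Add(Rational(-1, 7), Mul(Rational(1, 7), Add(4, 0, -25))), 1545) = Mul(Add(Rational(-1, 7), Mul(Rational(1, 7), -21)), 1545) = Mul(Add(Rational(-1, 7), -3), 1545) = Mul(Rational(-22, 7), 1545) = Rational(-33990, 7)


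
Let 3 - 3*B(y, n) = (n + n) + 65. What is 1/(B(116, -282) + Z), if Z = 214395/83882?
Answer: 251646/42751949 ≈ 0.0058862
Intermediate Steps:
B(y, n) = -62/3 - 2*n/3 (B(y, n) = 1 - ((n + n) + 65)/3 = 1 - (2*n + 65)/3 = 1 - (65 + 2*n)/3 = 1 + (-65/3 - 2*n/3) = -62/3 - 2*n/3)
Z = 214395/83882 (Z = 214395*(1/83882) = 214395/83882 ≈ 2.5559)
1/(B(116, -282) + Z) = 1/((-62/3 - ⅔*(-282)) + 214395/83882) = 1/((-62/3 + 188) + 214395/83882) = 1/(502/3 + 214395/83882) = 1/(42751949/251646) = 251646/42751949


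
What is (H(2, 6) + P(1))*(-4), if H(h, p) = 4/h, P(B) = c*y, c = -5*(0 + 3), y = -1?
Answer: -68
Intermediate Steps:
c = -15 (c = -5*3 = -15)
P(B) = 15 (P(B) = -15*(-1) = 15)
(H(2, 6) + P(1))*(-4) = (4/2 + 15)*(-4) = (4*(1/2) + 15)*(-4) = (2 + 15)*(-4) = 17*(-4) = -68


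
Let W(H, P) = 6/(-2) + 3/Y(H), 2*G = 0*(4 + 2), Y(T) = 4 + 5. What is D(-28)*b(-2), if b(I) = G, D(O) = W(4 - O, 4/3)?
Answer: 0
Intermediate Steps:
Y(T) = 9
G = 0 (G = (0*(4 + 2))/2 = (0*6)/2 = (1/2)*0 = 0)
W(H, P) = -8/3 (W(H, P) = 6/(-2) + 3/9 = 6*(-1/2) + 3*(1/9) = -3 + 1/3 = -8/3)
D(O) = -8/3
b(I) = 0
D(-28)*b(-2) = -8/3*0 = 0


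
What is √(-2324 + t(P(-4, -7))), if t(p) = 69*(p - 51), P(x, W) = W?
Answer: I*√6326 ≈ 79.536*I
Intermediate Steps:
t(p) = -3519 + 69*p (t(p) = 69*(-51 + p) = -3519 + 69*p)
√(-2324 + t(P(-4, -7))) = √(-2324 + (-3519 + 69*(-7))) = √(-2324 + (-3519 - 483)) = √(-2324 - 4002) = √(-6326) = I*√6326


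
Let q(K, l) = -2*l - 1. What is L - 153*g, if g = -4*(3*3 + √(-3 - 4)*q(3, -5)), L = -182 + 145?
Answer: 5471 + 5508*I*√7 ≈ 5471.0 + 14573.0*I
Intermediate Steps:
q(K, l) = -1 - 2*l
L = -37
g = -36 - 36*I*√7 (g = -4*(3*3 + √(-3 - 4)*(-1 - 2*(-5))) = -4*(9 + √(-7)*(-1 + 10)) = -4*(9 + (I*√7)*9) = -4*(9 + 9*I*√7) = -36 - 36*I*√7 ≈ -36.0 - 95.247*I)
L - 153*g = -37 - 153*(-36 - 36*I*√7) = -37 + (5508 + 5508*I*√7) = 5471 + 5508*I*√7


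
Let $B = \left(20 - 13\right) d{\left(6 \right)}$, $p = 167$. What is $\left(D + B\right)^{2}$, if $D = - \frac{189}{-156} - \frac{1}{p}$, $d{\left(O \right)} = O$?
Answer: $\frac{140772788809}{75411856} \approx 1866.7$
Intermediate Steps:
$B = 42$ ($B = \left(20 - 13\right) 6 = 7 \cdot 6 = 42$)
$D = \frac{10469}{8684}$ ($D = - \frac{189}{-156} - \frac{1}{167} = \left(-189\right) \left(- \frac{1}{156}\right) - \frac{1}{167} = \frac{63}{52} - \frac{1}{167} = \frac{10469}{8684} \approx 1.2056$)
$\left(D + B\right)^{2} = \left(\frac{10469}{8684} + 42\right)^{2} = \left(\frac{375197}{8684}\right)^{2} = \frac{140772788809}{75411856}$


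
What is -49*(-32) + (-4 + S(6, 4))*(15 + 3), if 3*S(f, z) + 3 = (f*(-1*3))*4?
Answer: 1046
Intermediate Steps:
S(f, z) = -1 - 4*f (S(f, z) = -1 + ((f*(-1*3))*4)/3 = -1 + ((f*(-3))*4)/3 = -1 + (-3*f*4)/3 = -1 + (-12*f)/3 = -1 - 4*f)
-49*(-32) + (-4 + S(6, 4))*(15 + 3) = -49*(-32) + (-4 + (-1 - 4*6))*(15 + 3) = 1568 + (-4 + (-1 - 24))*18 = 1568 + (-4 - 25)*18 = 1568 - 29*18 = 1568 - 522 = 1046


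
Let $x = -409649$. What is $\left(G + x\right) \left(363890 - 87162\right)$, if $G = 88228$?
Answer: $-88946190488$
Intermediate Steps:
$\left(G + x\right) \left(363890 - 87162\right) = \left(88228 - 409649\right) \left(363890 - 87162\right) = \left(-321421\right) 276728 = -88946190488$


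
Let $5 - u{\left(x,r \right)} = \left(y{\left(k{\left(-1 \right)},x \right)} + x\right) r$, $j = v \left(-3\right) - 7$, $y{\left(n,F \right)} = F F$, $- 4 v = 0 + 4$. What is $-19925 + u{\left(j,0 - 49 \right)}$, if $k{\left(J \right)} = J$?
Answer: $-19332$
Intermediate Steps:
$v = -1$ ($v = - \frac{0 + 4}{4} = \left(- \frac{1}{4}\right) 4 = -1$)
$y{\left(n,F \right)} = F^{2}$
$j = -4$ ($j = \left(-1\right) \left(-3\right) - 7 = 3 - 7 = -4$)
$u{\left(x,r \right)} = 5 - r \left(x + x^{2}\right)$ ($u{\left(x,r \right)} = 5 - \left(x^{2} + x\right) r = 5 - \left(x + x^{2}\right) r = 5 - r \left(x + x^{2}\right)$)
$-19925 + u{\left(j,0 - 49 \right)} = -19925 - \left(-5 + \left(0 - 49\right) \left(-4\right) + \left(0 - 49\right) \left(-4\right)^{2}\right) = -19925 - \left(-5 + \left(0 - 49\right) \left(-4\right) + \left(0 - 49\right) 16\right) = -19925 - \left(-5 - 784 + 196\right) = -19925 + \left(5 - 196 + 784\right) = -19925 + 593 = -19332$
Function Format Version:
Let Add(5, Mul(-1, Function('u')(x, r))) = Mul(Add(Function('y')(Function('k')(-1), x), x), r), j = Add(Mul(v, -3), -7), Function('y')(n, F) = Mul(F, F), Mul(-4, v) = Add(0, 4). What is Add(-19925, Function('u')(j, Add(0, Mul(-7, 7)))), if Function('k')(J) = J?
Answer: -19332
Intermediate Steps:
v = -1 (v = Mul(Rational(-1, 4), Add(0, 4)) = Mul(Rational(-1, 4), 4) = -1)
Function('y')(n, F) = Pow(F, 2)
j = -4 (j = Add(Mul(-1, -3), -7) = Add(3, -7) = -4)
Function('u')(x, r) = Add(5, Mul(-1, r, Add(x, Pow(x, 2)))) (Function('u')(x, r) = Add(5, Mul(-1, Mul(Add(Pow(x, 2), x), r))) = Add(5, Mul(-1, Mul(Add(x, Pow(x, 2)), r))) = Add(5, Mul(-1, Mul(r, Add(x, Pow(x, 2))))) = Add(5, Mul(-1, r, Add(x, Pow(x, 2)))))
Add(-19925, Function('u')(j, Add(0, Mul(-7, 7)))) = Add(-19925, Add(5, Mul(-1, Add(0, Mul(-7, 7)), -4), Mul(-1, Add(0, Mul(-7, 7)), Pow(-4, 2)))) = Add(-19925, Add(5, Mul(-1, Add(0, -49), -4), Mul(-1, Add(0, -49), 16))) = Add(-19925, Add(5, Mul(-1, -49, -4), Mul(-1, -49, 16))) = Add(-19925, Add(5, -196, 784)) = Add(-19925, 593) = -19332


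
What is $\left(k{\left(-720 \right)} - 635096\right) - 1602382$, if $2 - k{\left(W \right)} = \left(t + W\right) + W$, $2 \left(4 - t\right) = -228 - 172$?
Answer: $-2236240$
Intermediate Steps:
$t = 204$ ($t = 4 - \frac{-228 - 172}{2} = 4 - -200 = 4 + 200 = 204$)
$k{\left(W \right)} = -202 - 2 W$ ($k{\left(W \right)} = 2 - \left(\left(204 + W\right) + W\right) = 2 - \left(204 + 2 W\right) = -202 - 2 W$)
$\left(k{\left(-720 \right)} - 635096\right) - 1602382 = \left(\left(-202 - -1440\right) - 635096\right) - 1602382 = \left(\left(-202 + 1440\right) - 635096\right) - 1602382 = \left(1238 - 635096\right) - 1602382 = -633858 - 1602382 = -2236240$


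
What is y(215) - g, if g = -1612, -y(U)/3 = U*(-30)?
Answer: 20962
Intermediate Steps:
y(U) = 90*U (y(U) = -3*U*(-30) = -(-90)*U = 90*U)
y(215) - g = 90*215 - 1*(-1612) = 19350 + 1612 = 20962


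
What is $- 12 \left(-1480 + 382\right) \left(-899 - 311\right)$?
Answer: $-15942960$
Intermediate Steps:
$- 12 \left(-1480 + 382\right) \left(-899 - 311\right) = - 12 \left(\left(-1098\right) \left(-1210\right)\right) = \left(-12\right) 1328580 = -15942960$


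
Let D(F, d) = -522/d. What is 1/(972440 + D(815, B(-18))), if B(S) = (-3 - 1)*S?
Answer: 4/3889731 ≈ 1.0283e-6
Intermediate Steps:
B(S) = -4*S
1/(972440 + D(815, B(-18))) = 1/(972440 - 522/((-4*(-18)))) = 1/(972440 - 522/72) = 1/(972440 - 522*1/72) = 1/(972440 - 29/4) = 1/(3889731/4) = 4/3889731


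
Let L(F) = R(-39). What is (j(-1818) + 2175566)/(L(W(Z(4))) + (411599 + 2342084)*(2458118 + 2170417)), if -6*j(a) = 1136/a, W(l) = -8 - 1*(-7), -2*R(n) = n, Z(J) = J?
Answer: 11865537532/69514055959691223 ≈ 1.7069e-7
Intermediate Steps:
R(n) = -n/2
W(l) = -1 (W(l) = -8 + 7 = -1)
j(a) = -568/(3*a)
L(F) = 39/2 (L(F) = -1/2*(-39) = 39/2)
(j(-1818) + 2175566)/(L(W(Z(4))) + (411599 + 2342084)*(2458118 + 2170417)) = (-568/3/(-1818) + 2175566)/(39/2 + (411599 + 2342084)*(2458118 + 2170417)) = (-568/3*(-1/1818) + 2175566)/(39/2 + 2753683*4628535) = (284/2727 + 2175566)/(39/2 + 12745518144405) = 5932768766/(2727*(25491036288849/2)) = (5932768766/2727)*(2/25491036288849) = 11865537532/69514055959691223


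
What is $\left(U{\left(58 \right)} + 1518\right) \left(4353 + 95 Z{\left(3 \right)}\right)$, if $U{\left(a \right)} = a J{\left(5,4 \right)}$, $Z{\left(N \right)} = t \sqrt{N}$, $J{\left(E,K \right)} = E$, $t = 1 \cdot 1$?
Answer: $7870224 + 171760 \sqrt{3} \approx 8.1677 \cdot 10^{6}$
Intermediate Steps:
$t = 1$
$Z{\left(N \right)} = \sqrt{N}$ ($Z{\left(N \right)} = 1 \sqrt{N} = \sqrt{N}$)
$U{\left(a \right)} = 5 a$ ($U{\left(a \right)} = a 5 = 5 a$)
$\left(U{\left(58 \right)} + 1518\right) \left(4353 + 95 Z{\left(3 \right)}\right) = \left(5 \cdot 58 + 1518\right) \left(4353 + 95 \sqrt{3}\right) = \left(290 + 1518\right) \left(4353 + 95 \sqrt{3}\right) = 1808 \left(4353 + 95 \sqrt{3}\right) = 7870224 + 171760 \sqrt{3}$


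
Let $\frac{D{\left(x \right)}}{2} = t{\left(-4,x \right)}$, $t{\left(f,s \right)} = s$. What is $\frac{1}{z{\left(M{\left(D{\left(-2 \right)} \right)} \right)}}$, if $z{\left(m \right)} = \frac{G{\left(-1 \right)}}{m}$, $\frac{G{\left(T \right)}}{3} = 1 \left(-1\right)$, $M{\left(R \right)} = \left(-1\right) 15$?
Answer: $5$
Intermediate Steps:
$D{\left(x \right)} = 2 x$
$M{\left(R \right)} = -15$
$G{\left(T \right)} = -3$ ($G{\left(T \right)} = 3 \cdot 1 \left(-1\right) = 3 \left(-1\right) = -3$)
$z{\left(m \right)} = - \frac{3}{m}$
$\frac{1}{z{\left(M{\left(D{\left(-2 \right)} \right)} \right)}} = \frac{1}{\left(-3\right) \frac{1}{-15}} = \frac{1}{\left(-3\right) \left(- \frac{1}{15}\right)} = \frac{1}{\frac{1}{5}} = 5$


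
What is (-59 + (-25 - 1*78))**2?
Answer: 26244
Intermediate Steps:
(-59 + (-25 - 1*78))**2 = (-59 + (-25 - 78))**2 = (-59 - 103)**2 = (-162)**2 = 26244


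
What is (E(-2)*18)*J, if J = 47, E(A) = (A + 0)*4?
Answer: -6768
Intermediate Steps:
E(A) = 4*A (E(A) = A*4 = 4*A)
(E(-2)*18)*J = ((4*(-2))*18)*47 = -8*18*47 = -144*47 = -6768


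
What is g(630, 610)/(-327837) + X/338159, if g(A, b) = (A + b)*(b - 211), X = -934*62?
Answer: -62097310612/36953677361 ≈ -1.6804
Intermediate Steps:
X = -57908
g(A, b) = (-211 + b)*(A + b) (g(A, b) = (A + b)*(-211 + b) = (-211 + b)*(A + b))
g(630, 610)/(-327837) + X/338159 = (610² - 211*630 - 211*610 + 630*610)/(-327837) - 57908/338159 = (372100 - 132930 - 128710 + 384300)*(-1/327837) - 57908*1/338159 = 494760*(-1/327837) - 57908/338159 = -164920/109279 - 57908/338159 = -62097310612/36953677361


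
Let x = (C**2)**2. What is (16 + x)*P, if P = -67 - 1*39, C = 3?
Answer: -10282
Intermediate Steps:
P = -106 (P = -67 - 39 = -106)
x = 81 (x = (3**2)**2 = 9**2 = 81)
(16 + x)*P = (16 + 81)*(-106) = 97*(-106) = -10282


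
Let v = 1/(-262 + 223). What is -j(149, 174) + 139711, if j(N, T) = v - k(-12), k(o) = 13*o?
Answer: 5442646/39 ≈ 1.3956e+5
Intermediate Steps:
v = -1/39 (v = 1/(-39) = -1/39 ≈ -0.025641)
j(N, T) = 6083/39 (j(N, T) = -1/39 - 13*(-12) = -1/39 - 1*(-156) = -1/39 + 156 = 6083/39)
-j(149, 174) + 139711 = -1*6083/39 + 139711 = -6083/39 + 139711 = 5442646/39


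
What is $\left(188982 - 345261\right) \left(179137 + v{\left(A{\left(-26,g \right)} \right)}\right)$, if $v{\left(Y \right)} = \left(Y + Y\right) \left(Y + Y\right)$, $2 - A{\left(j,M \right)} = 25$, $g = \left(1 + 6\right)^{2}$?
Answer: $-28326037587$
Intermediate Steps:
$g = 49$ ($g = 7^{2} = 49$)
$A{\left(j,M \right)} = -23$ ($A{\left(j,M \right)} = 2 - 25 = -23$)
$v{\left(Y \right)} = 4 Y^{2}$ ($v{\left(Y \right)} = 2 Y 2 Y = 4 Y^{2}$)
$\left(188982 - 345261\right) \left(179137 + v{\left(A{\left(-26,g \right)} \right)}\right) = \left(188982 - 345261\right) \left(179137 + 4 \left(-23\right)^{2}\right) = - 156279 \left(179137 + 4 \cdot 529\right) = - 156279 \left(179137 + 2116\right) = \left(-156279\right) 181253 = -28326037587$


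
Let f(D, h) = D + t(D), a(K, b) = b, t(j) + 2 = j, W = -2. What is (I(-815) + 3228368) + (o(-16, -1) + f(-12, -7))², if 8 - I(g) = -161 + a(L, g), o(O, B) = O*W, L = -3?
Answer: 3229388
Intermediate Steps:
t(j) = -2 + j
o(O, B) = -2*O (o(O, B) = O*(-2) = -2*O)
f(D, h) = -2 + 2*D (f(D, h) = D + (-2 + D) = -2 + 2*D)
I(g) = 169 - g (I(g) = 8 - (-161 + g) = 8 + (161 - g) = 169 - g)
(I(-815) + 3228368) + (o(-16, -1) + f(-12, -7))² = ((169 - 1*(-815)) + 3228368) + (-2*(-16) + (-2 + 2*(-12)))² = ((169 + 815) + 3228368) + (32 + (-2 - 24))² = (984 + 3228368) + (32 - 26)² = 3229352 + 6² = 3229352 + 36 = 3229388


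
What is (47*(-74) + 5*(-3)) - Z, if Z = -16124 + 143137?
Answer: -130506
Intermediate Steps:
Z = 127013
(47*(-74) + 5*(-3)) - Z = (47*(-74) + 5*(-3)) - 1*127013 = (-3478 - 15) - 127013 = -3493 - 127013 = -130506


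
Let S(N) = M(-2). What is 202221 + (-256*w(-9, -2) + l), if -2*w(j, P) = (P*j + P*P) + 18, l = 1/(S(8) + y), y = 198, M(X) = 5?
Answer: 42090224/203 ≈ 2.0734e+5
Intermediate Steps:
S(N) = 5
l = 1/203 (l = 1/(5 + 198) = 1/203 ≈ 0.0049261)
w(j, P) = -9 - P²/2 - P*j/2 (w(j, P) = -((P*j + P*P) + 18)/2 = -((P*j + P²) + 18)/2 = -((P² + P*j) + 18)/2 = -(18 + P² + P*j)/2 = -9 - P²/2 - P*j/2)
202221 + (-256*w(-9, -2) + l) = 202221 + (-256*(-9 - ½*(-2)² - ½*(-2)*(-9)) + 1/203) = 202221 + (-256*(-9 - ½*4 - 9) + 1/203) = 202221 + (-256*(-9 - 2 - 9) + 1/203) = 202221 + (-256*(-20) + 1/203) = 202221 + (5120 + 1/203) = 202221 + 1039361/203 = 42090224/203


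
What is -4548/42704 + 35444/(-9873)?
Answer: -389625745/105404148 ≈ -3.6965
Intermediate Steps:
-4548/42704 + 35444/(-9873) = -4548*1/42704 + 35444*(-1/9873) = -1137/10676 - 35444/9873 = -389625745/105404148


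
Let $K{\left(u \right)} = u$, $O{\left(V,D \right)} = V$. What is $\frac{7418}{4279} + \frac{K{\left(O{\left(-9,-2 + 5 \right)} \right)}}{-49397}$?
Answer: $\frac{366465457}{211369763} \approx 1.7338$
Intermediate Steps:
$\frac{7418}{4279} + \frac{K{\left(O{\left(-9,-2 + 5 \right)} \right)}}{-49397} = \frac{7418}{4279} - \frac{9}{-49397} = 7418 \cdot \frac{1}{4279} - - \frac{9}{49397} = \frac{7418}{4279} + \frac{9}{49397} = \frac{366465457}{211369763}$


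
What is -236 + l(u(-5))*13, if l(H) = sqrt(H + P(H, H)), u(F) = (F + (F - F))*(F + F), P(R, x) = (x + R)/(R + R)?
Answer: -236 + 13*sqrt(51) ≈ -143.16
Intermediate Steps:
P(R, x) = (R + x)/(2*R) (P(R, x) = (R + x)/((2*R)) = (R + x)*(1/(2*R)) = (R + x)/(2*R))
u(F) = 2*F**2 (u(F) = (F + 0)*(2*F) = F*(2*F) = 2*F**2)
l(H) = sqrt(1 + H) (l(H) = sqrt(H + (H + H)/(2*H)) = sqrt(H + (2*H)/(2*H)) = sqrt(H + 1) = sqrt(1 + H))
-236 + l(u(-5))*13 = -236 + sqrt(1 + 2*(-5)**2)*13 = -236 + sqrt(1 + 2*25)*13 = -236 + sqrt(1 + 50)*13 = -236 + sqrt(51)*13 = -236 + 13*sqrt(51)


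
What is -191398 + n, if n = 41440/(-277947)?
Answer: -53198541346/277947 ≈ -1.9140e+5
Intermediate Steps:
n = -41440/277947 (n = 41440*(-1/277947) = -41440/277947 ≈ -0.14909)
-191398 + n = -191398 - 41440/277947 = -53198541346/277947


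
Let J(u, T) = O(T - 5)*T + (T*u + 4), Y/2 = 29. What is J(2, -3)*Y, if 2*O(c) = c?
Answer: 580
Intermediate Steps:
Y = 58 (Y = 2*29 = 58)
O(c) = c/2
J(u, T) = 4 + T*u + T*(-5/2 + T/2) (J(u, T) = ((T - 5)/2)*T + (T*u + 4) = ((-5 + T)/2)*T + (4 + T*u) = (-5/2 + T/2)*T + (4 + T*u) = T*(-5/2 + T/2) + (4 + T*u) = 4 + T*u + T*(-5/2 + T/2))
J(2, -3)*Y = (4 - 3*2 + (1/2)*(-3)*(-5 - 3))*58 = (4 - 6 + (1/2)*(-3)*(-8))*58 = (4 - 6 + 12)*58 = 10*58 = 580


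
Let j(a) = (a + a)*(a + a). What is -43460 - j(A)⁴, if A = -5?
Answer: -100043460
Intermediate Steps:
j(a) = 4*a² (j(a) = (2*a)*(2*a) = 4*a²)
-43460 - j(A)⁴ = -43460 - (4*(-5)²)⁴ = -43460 - (4*25)⁴ = -43460 - 1*100⁴ = -43460 - 1*100000000 = -43460 - 100000000 = -100043460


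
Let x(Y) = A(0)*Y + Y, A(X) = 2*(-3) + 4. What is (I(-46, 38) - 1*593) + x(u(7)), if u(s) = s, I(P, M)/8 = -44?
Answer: -952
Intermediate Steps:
I(P, M) = -352 (I(P, M) = 8*(-44) = -352)
A(X) = -2 (A(X) = -6 + 4 = -2)
x(Y) = -Y (x(Y) = -2*Y + Y = -Y)
(I(-46, 38) - 1*593) + x(u(7)) = (-352 - 1*593) - 1*7 = (-352 - 593) - 7 = -945 - 7 = -952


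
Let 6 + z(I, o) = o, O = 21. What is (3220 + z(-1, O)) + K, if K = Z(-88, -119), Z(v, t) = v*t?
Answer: 13707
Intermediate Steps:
z(I, o) = -6 + o
Z(v, t) = t*v
K = 10472 (K = -119*(-88) = 10472)
(3220 + z(-1, O)) + K = (3220 + (-6 + 21)) + 10472 = (3220 + 15) + 10472 = 3235 + 10472 = 13707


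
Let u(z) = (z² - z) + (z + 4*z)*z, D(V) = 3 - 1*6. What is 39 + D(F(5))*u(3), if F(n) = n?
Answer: -114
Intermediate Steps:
D(V) = -3 (D(V) = 3 - 6 = -3)
u(z) = -z + 6*z² (u(z) = (z² - z) + (5*z)*z = (z² - z) + 5*z² = -z + 6*z²)
39 + D(F(5))*u(3) = 39 - 9*(-1 + 6*3) = 39 - 9*(-1 + 18) = 39 - 9*17 = 39 - 3*51 = 39 - 153 = -114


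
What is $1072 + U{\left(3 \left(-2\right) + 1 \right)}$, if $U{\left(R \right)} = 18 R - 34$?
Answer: $948$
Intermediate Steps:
$U{\left(R \right)} = -34 + 18 R$
$1072 + U{\left(3 \left(-2\right) + 1 \right)} = 1072 + \left(-34 + 18 \left(3 \left(-2\right) + 1\right)\right) = 1072 + \left(-34 + 18 \left(-6 + 1\right)\right) = 1072 + \left(-34 + 18 \left(-5\right)\right) = 1072 - 124 = 948$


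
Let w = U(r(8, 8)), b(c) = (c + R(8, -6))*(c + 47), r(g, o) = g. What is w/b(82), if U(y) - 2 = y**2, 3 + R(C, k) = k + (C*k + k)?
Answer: 22/817 ≈ 0.026928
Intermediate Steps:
R(C, k) = -3 + 2*k + C*k (R(C, k) = -3 + (k + (C*k + k)) = -3 + (k + (k + C*k)) = -3 + (2*k + C*k) = -3 + 2*k + C*k)
U(y) = 2 + y**2
b(c) = (-63 + c)*(47 + c) (b(c) = (c + (-3 + 2*(-6) + 8*(-6)))*(c + 47) = (c + (-3 - 12 - 48))*(47 + c) = (c - 63)*(47 + c) = (-63 + c)*(47 + c))
w = 66 (w = 2 + 8**2 = 2 + 64 = 66)
w/b(82) = 66/(-2961 + 82**2 - 16*82) = 66/(-2961 + 6724 - 1312) = 66/2451 = 66*(1/2451) = 22/817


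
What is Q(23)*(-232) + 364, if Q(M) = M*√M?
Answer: 364 - 5336*√23 ≈ -25227.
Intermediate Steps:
Q(M) = M^(3/2)
Q(23)*(-232) + 364 = 23^(3/2)*(-232) + 364 = (23*√23)*(-232) + 364 = -5336*√23 + 364 = 364 - 5336*√23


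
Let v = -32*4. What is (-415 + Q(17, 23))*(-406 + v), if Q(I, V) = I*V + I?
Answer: 3738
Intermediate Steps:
Q(I, V) = I + I*V
v = -128
(-415 + Q(17, 23))*(-406 + v) = (-415 + 17*(1 + 23))*(-406 - 128) = (-415 + 17*24)*(-534) = (-415 + 408)*(-534) = -7*(-534) = 3738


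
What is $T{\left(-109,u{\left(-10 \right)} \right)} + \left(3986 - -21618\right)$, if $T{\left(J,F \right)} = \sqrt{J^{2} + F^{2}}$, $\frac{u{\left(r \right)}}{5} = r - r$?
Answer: $25713$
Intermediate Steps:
$u{\left(r \right)} = 0$ ($u{\left(r \right)} = 5 \left(r - r\right) = 5 \cdot 0 = 0$)
$T{\left(J,F \right)} = \sqrt{F^{2} + J^{2}}$
$T{\left(-109,u{\left(-10 \right)} \right)} + \left(3986 - -21618\right) = \sqrt{0^{2} + \left(-109\right)^{2}} + \left(3986 - -21618\right) = \sqrt{0 + 11881} + \left(3986 + 21618\right) = \sqrt{11881} + 25604 = 109 + 25604 = 25713$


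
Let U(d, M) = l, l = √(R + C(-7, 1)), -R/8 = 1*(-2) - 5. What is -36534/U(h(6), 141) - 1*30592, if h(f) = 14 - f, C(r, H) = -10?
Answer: -30592 - 18267*√46/23 ≈ -35979.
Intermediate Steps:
R = 56 (R = -8*(1*(-2) - 5) = -8*(-2 - 5) = -8*(-7) = 56)
l = √46 (l = √(56 - 10) = √46 ≈ 6.7823)
U(d, M) = √46
-36534/U(h(6), 141) - 1*30592 = -36534*√46/46 - 1*30592 = -18267*√46/23 - 30592 = -30592 - 18267*√46/23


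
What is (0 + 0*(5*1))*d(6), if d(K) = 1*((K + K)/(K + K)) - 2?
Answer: 0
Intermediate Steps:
d(K) = -1 (d(K) = 1*((2*K)/((2*K))) - 2 = 1*((2*K)*(1/(2*K))) - 2 = 1*1 - 2 = 1 - 2 = -1)
(0 + 0*(5*1))*d(6) = (0 + 0*(5*1))*(-1) = (0 + 0*5)*(-1) = (0 + 0)*(-1) = 0*(-1) = 0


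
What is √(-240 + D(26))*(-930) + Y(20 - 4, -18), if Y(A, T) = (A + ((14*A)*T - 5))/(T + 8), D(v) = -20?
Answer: 4021/10 - 1860*I*√65 ≈ 402.1 - 14996.0*I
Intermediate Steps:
Y(A, T) = (-5 + A + 14*A*T)/(8 + T) (Y(A, T) = (A + (14*A*T - 5))/(8 + T) = (A + (-5 + 14*A*T))/(8 + T) = (-5 + A + 14*A*T)/(8 + T))
√(-240 + D(26))*(-930) + Y(20 - 4, -18) = √(-240 - 20)*(-930) + (-5 + (20 - 4) + 14*(20 - 4)*(-18))/(8 - 18) = √(-260)*(-930) + (-5 + 16 + 14*16*(-18))/(-10) = (2*I*√65)*(-930) - (-5 + 16 - 4032)/10 = -1860*I*√65 - ⅒*(-4021) = -1860*I*√65 + 4021/10 = 4021/10 - 1860*I*√65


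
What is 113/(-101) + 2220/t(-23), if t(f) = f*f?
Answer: 164443/53429 ≈ 3.0778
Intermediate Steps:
t(f) = f**2
113/(-101) + 2220/t(-23) = 113/(-101) + 2220/((-23)**2) = 113*(-1/101) + 2220/529 = -113/101 + 2220*(1/529) = -113/101 + 2220/529 = 164443/53429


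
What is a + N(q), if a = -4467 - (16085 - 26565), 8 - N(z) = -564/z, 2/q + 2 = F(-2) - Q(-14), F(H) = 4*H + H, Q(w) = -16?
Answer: 7149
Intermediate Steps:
F(H) = 5*H
q = 1/2 (q = 2/(-2 + (5*(-2) - 1*(-16))) = 2/(-2 + (-10 + 16)) = 2/(-2 + 6) = 2/4 = 2*(1/4) = 1/2 ≈ 0.50000)
N(z) = 8 + 564/z (N(z) = 8 - (-564)/z = 8 + 564/z)
a = 6013 (a = -4467 - 1*(-10480) = -4467 + 10480 = 6013)
a + N(q) = 6013 + (8 + 564/(1/2)) = 6013 + (8 + 564*2) = 6013 + (8 + 1128) = 6013 + 1136 = 7149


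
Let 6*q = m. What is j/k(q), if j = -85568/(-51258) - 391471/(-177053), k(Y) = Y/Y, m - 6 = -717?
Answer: 17608045811/4537691337 ≈ 3.8804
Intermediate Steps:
m = -711 (m = 6 - 717 = -711)
q = -237/2 (q = (⅙)*(-711) = -237/2 ≈ -118.50)
k(Y) = 1
j = 17608045811/4537691337 (j = -85568*(-1/51258) - 391471*(-1/177053) = 42784/25629 + 391471/177053 = 17608045811/4537691337 ≈ 3.8804)
j/k(q) = (17608045811/4537691337)/1 = (17608045811/4537691337)*1 = 17608045811/4537691337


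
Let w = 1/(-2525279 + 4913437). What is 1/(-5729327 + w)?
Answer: -2388158/13682538109665 ≈ -1.7454e-7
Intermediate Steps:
w = 1/2388158 ≈ 4.1873e-7
1/(-5729327 + w) = 1/(-5729327 + 1/2388158) = 1/(-13682538109665/2388158) = -2388158/13682538109665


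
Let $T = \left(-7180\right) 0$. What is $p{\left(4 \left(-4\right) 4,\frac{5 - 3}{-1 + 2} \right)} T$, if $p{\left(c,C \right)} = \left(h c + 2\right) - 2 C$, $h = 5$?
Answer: $0$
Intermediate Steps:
$T = 0$
$p{\left(c,C \right)} = 2 - 2 C + 5 c$ ($p{\left(c,C \right)} = \left(5 c + 2\right) - 2 C = \left(2 + 5 c\right) - 2 C = 2 - 2 C + 5 c$)
$p{\left(4 \left(-4\right) 4,\frac{5 - 3}{-1 + 2} \right)} T = \left(2 - 2 \frac{5 - 3}{-1 + 2} + 5 \cdot 4 \left(-4\right) 4\right) 0 = \left(2 - 2 \cdot \frac{2}{1} + 5 \left(\left(-16\right) 4\right)\right) 0 = \left(2 - 2 \cdot 2 \cdot 1 + 5 \left(-64\right)\right) 0 = \left(2 - 4 - 320\right) 0 = \left(-322\right) 0 = 0$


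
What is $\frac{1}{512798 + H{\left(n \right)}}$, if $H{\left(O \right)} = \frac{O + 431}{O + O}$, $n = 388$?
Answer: $\frac{776}{397932067} \approx 1.9501 \cdot 10^{-6}$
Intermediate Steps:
$H{\left(O \right)} = \frac{431 + O}{2 O}$
$\frac{1}{512798 + H{\left(n \right)}} = \frac{1}{512798 + \frac{431 + 388}{2 \cdot 388}} = \frac{1}{512798 + \frac{1}{2} \cdot \frac{1}{388} \cdot 819} = \frac{1}{512798 + \frac{819}{776}} = \frac{1}{\frac{397932067}{776}} = \frac{776}{397932067}$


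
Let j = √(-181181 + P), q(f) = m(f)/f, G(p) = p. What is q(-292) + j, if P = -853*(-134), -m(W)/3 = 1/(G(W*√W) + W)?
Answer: 3*(I + 85264*√7431 + 170528*I*√542463)/(85264*(-I + 2*√73)) ≈ -1.2293e-7 + 258.61*I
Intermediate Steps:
m(W) = -3/(W + W^(3/2)) (m(W) = -3/(W*√W + W) = -3/(W^(3/2) + W) = -3/(W + W^(3/2)))
P = 114302
q(f) = -3/(f*(f + f^(3/2))) (q(f) = (-3/(f + f^(3/2)))/f = -3/(f*(f + f^(3/2))))
j = 3*I*√7431 (j = √(-181181 + 114302) = √(-66879) = 3*I*√7431 ≈ 258.61*I)
q(-292) + j = -3/(-292*(-292 + (-292)^(3/2))) + 3*I*√7431 = -3*(-1/292)/(-292 - 584*I*√73) + 3*I*√7431 = 3/(292*(-292 - 584*I*√73)) + 3*I*√7431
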